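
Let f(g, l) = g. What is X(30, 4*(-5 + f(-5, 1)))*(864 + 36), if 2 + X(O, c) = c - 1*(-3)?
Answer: -35100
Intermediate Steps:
X(O, c) = 1 + c (X(O, c) = -2 + (c - 1*(-3)) = -2 + (c + 3) = -2 + (3 + c) = 1 + c)
X(30, 4*(-5 + f(-5, 1)))*(864 + 36) = (1 + 4*(-5 - 5))*(864 + 36) = (1 + 4*(-10))*900 = (1 - 40)*900 = -39*900 = -35100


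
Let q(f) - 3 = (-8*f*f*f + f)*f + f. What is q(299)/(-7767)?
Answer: 63940220705/7767 ≈ 8.2323e+6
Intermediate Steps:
q(f) = 3 + f + f*(f - 8*f**3) (q(f) = 3 + ((-8*f*f*f + f)*f + f) = 3 + ((-8*f**2*f + f)*f + f) = 3 + ((-8*f**3 + f)*f + f) = 3 + ((f - 8*f**3)*f + f) = 3 + (f*(f - 8*f**3) + f) = 3 + (f + f*(f - 8*f**3)) = 3 + f + f*(f - 8*f**3))
q(299)/(-7767) = (3 + 299 + 299**2 - 8*299**4)/(-7767) = (3 + 299 + 89401 - 8*7992538801)*(-1/7767) = (3 + 299 + 89401 - 63940310408)*(-1/7767) = -63940220705*(-1/7767) = 63940220705/7767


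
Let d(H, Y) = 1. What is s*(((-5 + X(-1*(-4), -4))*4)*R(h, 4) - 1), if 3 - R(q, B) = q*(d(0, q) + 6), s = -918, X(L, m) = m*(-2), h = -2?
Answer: -186354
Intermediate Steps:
X(L, m) = -2*m
R(q, B) = 3 - 7*q (R(q, B) = 3 - q*(1 + 6) = 3 - q*7 = 3 - 7*q)
s*(((-5 + X(-1*(-4), -4))*4)*R(h, 4) - 1) = -918*(((-5 - 2*(-4))*4)*(3 - 7*(-2)) - 1) = -918*(((-5 + 8)*4)*(3 + 14) - 1) = -918*((3*4)*17 - 1) = -918*(12*17 - 1) = -918*(204 - 1) = -918*203 = -186354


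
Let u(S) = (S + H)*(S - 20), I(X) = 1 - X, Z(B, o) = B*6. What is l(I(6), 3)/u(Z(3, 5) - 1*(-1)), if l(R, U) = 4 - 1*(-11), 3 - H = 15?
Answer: -15/7 ≈ -2.1429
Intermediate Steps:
H = -12 (H = 3 - 1*15 = 3 - 15 = -12)
Z(B, o) = 6*B
l(R, U) = 15 (l(R, U) = 4 + 11 = 15)
u(S) = (-20 + S)*(-12 + S) (u(S) = (S - 12)*(S - 20) = (-12 + S)*(-20 + S) = (-20 + S)*(-12 + S))
l(I(6), 3)/u(Z(3, 5) - 1*(-1)) = 15/(240 + (6*3 - 1*(-1))² - 32*(6*3 - 1*(-1))) = 15/(240 + (18 + 1)² - 32*(18 + 1)) = 15/(240 + 19² - 32*19) = 15/(240 + 361 - 608) = 15/(-7) = 15*(-⅐) = -15/7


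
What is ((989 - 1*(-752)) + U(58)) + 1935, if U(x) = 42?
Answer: 3718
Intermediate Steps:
((989 - 1*(-752)) + U(58)) + 1935 = ((989 - 1*(-752)) + 42) + 1935 = ((989 + 752) + 42) + 1935 = (1741 + 42) + 1935 = 1783 + 1935 = 3718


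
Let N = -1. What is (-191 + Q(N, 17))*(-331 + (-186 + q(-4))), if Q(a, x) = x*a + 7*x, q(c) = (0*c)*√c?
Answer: 46013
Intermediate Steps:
q(c) = 0 (q(c) = 0*√c = 0)
Q(a, x) = 7*x + a*x (Q(a, x) = a*x + 7*x = 7*x + a*x)
(-191 + Q(N, 17))*(-331 + (-186 + q(-4))) = (-191 + 17*(7 - 1))*(-331 + (-186 + 0)) = (-191 + 17*6)*(-331 - 186) = (-191 + 102)*(-517) = -89*(-517) = 46013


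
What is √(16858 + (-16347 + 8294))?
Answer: √8805 ≈ 93.835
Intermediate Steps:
√(16858 + (-16347 + 8294)) = √(16858 - 8053) = √8805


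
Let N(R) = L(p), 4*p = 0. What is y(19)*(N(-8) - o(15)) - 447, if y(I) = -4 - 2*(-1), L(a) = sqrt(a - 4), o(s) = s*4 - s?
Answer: -357 - 4*I ≈ -357.0 - 4.0*I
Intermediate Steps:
o(s) = 3*s (o(s) = 4*s - s = 3*s)
p = 0 (p = (1/4)*0 = 0)
L(a) = sqrt(-4 + a)
N(R) = 2*I (N(R) = sqrt(-4 + 0) = sqrt(-4) = 2*I)
y(I) = -2 (y(I) = -4 + 2 = -2)
y(19)*(N(-8) - o(15)) - 447 = -2*(2*I - 3*15) - 447 = -2*(2*I - 1*45) - 447 = -2*(2*I - 45) - 447 = -2*(-45 + 2*I) - 447 = (90 - 4*I) - 447 = -357 - 4*I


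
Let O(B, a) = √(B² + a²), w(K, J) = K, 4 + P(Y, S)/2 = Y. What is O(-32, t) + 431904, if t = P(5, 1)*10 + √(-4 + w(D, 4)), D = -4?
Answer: 431904 + 2*√(354 + 20*I*√2) ≈ 4.3194e+5 + 1.5021*I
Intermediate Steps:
P(Y, S) = -8 + 2*Y
t = 20 + 2*I*√2 (t = (-8 + 2*5)*10 + √(-4 - 4) = (-8 + 10)*10 + √(-8) = 2*10 + 2*I*√2 = 20 + 2*I*√2 ≈ 20.0 + 2.8284*I)
O(-32, t) + 431904 = √((-32)² + (20 + 2*I*√2)²) + 431904 = √(1024 + (20 + 2*I*√2)²) + 431904 = 431904 + √(1024 + (20 + 2*I*√2)²)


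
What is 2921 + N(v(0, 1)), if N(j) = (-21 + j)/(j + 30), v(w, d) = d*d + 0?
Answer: 90531/31 ≈ 2920.4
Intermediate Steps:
v(w, d) = d**2 (v(w, d) = d**2 + 0 = d**2)
N(j) = (-21 + j)/(30 + j)
2921 + N(v(0, 1)) = 2921 + (-21 + 1**2)/(30 + 1**2) = 2921 + (-21 + 1)/(30 + 1) = 2921 - 20/31 = 90531/31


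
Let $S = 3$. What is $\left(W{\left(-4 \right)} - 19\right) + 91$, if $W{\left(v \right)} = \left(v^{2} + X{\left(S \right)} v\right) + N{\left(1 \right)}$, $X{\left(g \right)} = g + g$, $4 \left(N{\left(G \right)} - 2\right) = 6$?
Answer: $\frac{135}{2} \approx 67.5$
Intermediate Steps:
$N{\left(G \right)} = \frac{7}{2}$ ($N{\left(G \right)} = 2 + \frac{1}{4} \cdot 6 = 2 + \frac{3}{2} = \frac{7}{2}$)
$X{\left(g \right)} = 2 g$
$W{\left(v \right)} = \frac{7}{2} + v^{2} + 6 v$ ($W{\left(v \right)} = \left(v^{2} + 2 \cdot 3 v\right) + \frac{7}{2} = \left(v^{2} + 6 v\right) + \frac{7}{2} = \frac{7}{2} + v^{2} + 6 v$)
$\left(W{\left(-4 \right)} - 19\right) + 91 = \left(\left(\frac{7}{2} + \left(-4\right)^{2} + 6 \left(-4\right)\right) - 19\right) + 91 = \left(\left(\frac{7}{2} + 16 - 24\right) - 19\right) + 91 = \left(- \frac{9}{2} - 19\right) + 91 = - \frac{47}{2} + 91 = \frac{135}{2}$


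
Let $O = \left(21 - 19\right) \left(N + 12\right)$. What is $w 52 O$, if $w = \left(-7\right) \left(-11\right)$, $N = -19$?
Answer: $-56056$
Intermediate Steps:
$O = -14$ ($O = \left(21 - 19\right) \left(-19 + 12\right) = 2 \left(-7\right) = -14$)
$w = 77$
$w 52 O = 77 \cdot 52 \left(-14\right) = 4004 \left(-14\right) = -56056$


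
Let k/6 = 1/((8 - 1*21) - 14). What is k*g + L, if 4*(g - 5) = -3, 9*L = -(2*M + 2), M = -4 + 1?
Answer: -½ ≈ -0.50000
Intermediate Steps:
M = -3
L = 4/9 (L = (-(2*(-3) + 2))/9 = (-(-6 + 2))/9 = (-1*(-4))/9 = (⅑)*4 = 4/9 ≈ 0.44444)
g = 17/4 (g = 5 + (¼)*(-3) = 5 - ¾ = 17/4 ≈ 4.2500)
k = -2/9 (k = 6/((8 - 1*21) - 14) = 6/((8 - 21) - 14) = 6/(-13 - 14) = 6/(-27) = 6*(-1/27) = -2/9 ≈ -0.22222)
k*g + L = -2/9*17/4 + 4/9 = -17/18 + 4/9 = -½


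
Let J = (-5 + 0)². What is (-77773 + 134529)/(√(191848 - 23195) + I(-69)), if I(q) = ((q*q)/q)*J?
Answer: -3496575/100249 - 2027*√168653/100249 ≈ -43.183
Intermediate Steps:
J = 25 (J = (-5)² = 25)
I(q) = 25*q (I(q) = ((q*q)/q)*25 = (q²/q)*25 = q*25 = 25*q)
(-77773 + 134529)/(√(191848 - 23195) + I(-69)) = (-77773 + 134529)/(√(191848 - 23195) + 25*(-69)) = 56756/(√168653 - 1725) = 56756/(-1725 + √168653)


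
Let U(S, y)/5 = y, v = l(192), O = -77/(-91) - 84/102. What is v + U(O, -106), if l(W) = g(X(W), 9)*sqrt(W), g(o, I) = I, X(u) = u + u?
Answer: -530 + 72*sqrt(3) ≈ -405.29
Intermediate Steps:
X(u) = 2*u
O = 5/221 (O = -77*(-1/91) - 84*1/102 = 11/13 - 14/17 = 5/221 ≈ 0.022624)
l(W) = 9*sqrt(W)
v = 72*sqrt(3) (v = 9*sqrt(192) = 9*(8*sqrt(3)) = 72*sqrt(3) ≈ 124.71)
U(S, y) = 5*y
v + U(O, -106) = 72*sqrt(3) + 5*(-106) = 72*sqrt(3) - 530 = -530 + 72*sqrt(3)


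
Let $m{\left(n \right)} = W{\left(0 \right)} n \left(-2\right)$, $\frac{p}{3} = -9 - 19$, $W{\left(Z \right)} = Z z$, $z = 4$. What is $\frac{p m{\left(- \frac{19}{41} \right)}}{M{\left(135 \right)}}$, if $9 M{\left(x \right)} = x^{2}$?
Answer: $0$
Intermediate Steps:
$W{\left(Z \right)} = 4 Z$ ($W{\left(Z \right)} = Z 4 = 4 Z$)
$p = -84$ ($p = 3 \left(-9 - 19\right) = 3 \left(-28\right) = -84$)
$m{\left(n \right)} = 0$ ($m{\left(n \right)} = 4 \cdot 0 n \left(-2\right) = 0 n \left(-2\right) = 0 \left(-2\right) = 0$)
$M{\left(x \right)} = \frac{x^{2}}{9}$
$\frac{p m{\left(- \frac{19}{41} \right)}}{M{\left(135 \right)}} = \frac{\left(-84\right) 0}{\frac{1}{9} \cdot 135^{2}} = \frac{0}{\frac{1}{9} \cdot 18225} = \frac{0}{2025} = 0 \cdot \frac{1}{2025} = 0$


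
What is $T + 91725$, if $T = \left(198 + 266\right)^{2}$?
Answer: $307021$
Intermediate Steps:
$T = 215296$ ($T = 464^{2} = 215296$)
$T + 91725 = 215296 + 91725 = 307021$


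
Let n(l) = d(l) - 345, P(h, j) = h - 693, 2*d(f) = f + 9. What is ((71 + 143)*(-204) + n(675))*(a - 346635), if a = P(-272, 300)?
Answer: 15175868400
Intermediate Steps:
d(f) = 9/2 + f/2 (d(f) = (f + 9)/2 = (9 + f)/2 = 9/2 + f/2)
P(h, j) = -693 + h
n(l) = -681/2 + l/2 (n(l) = (9/2 + l/2) - 345 = -681/2 + l/2)
a = -965 (a = -693 - 272 = -965)
((71 + 143)*(-204) + n(675))*(a - 346635) = ((71 + 143)*(-204) + (-681/2 + (½)*675))*(-965 - 346635) = (214*(-204) + (-681/2 + 675/2))*(-347600) = (-43656 - 3)*(-347600) = -43659*(-347600) = 15175868400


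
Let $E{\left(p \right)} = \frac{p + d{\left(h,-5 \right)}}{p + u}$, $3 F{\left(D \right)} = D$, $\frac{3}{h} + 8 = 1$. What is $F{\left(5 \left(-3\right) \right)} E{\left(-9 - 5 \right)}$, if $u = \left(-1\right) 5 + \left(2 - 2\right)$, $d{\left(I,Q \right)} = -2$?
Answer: $- \frac{80}{19} \approx -4.2105$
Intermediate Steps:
$h = - \frac{3}{7}$ ($h = \frac{3}{-8 + 1} = \frac{3}{-7} = 3 \left(- \frac{1}{7}\right) = - \frac{3}{7} \approx -0.42857$)
$u = -5$ ($u = -5 + \left(2 - 2\right) = -5 + 0 = -5$)
$F{\left(D \right)} = \frac{D}{3}$
$E{\left(p \right)} = \frac{-2 + p}{-5 + p}$ ($E{\left(p \right)} = \frac{p - 2}{p - 5} = \frac{-2 + p}{-5 + p}$)
$F{\left(5 \left(-3\right) \right)} E{\left(-9 - 5 \right)} = \frac{5 \left(-3\right)}{3} \frac{-2 - 14}{-5 - 14} = \frac{1}{3} \left(-15\right) \frac{-2 - 14}{-5 - 14} = - 5 \frac{-2 - 14}{-5 - 14} = - 5 \frac{1}{-19} \left(-16\right) = - 5 \left(\left(- \frac{1}{19}\right) \left(-16\right)\right) = \left(-5\right) \frac{16}{19} = - \frac{80}{19}$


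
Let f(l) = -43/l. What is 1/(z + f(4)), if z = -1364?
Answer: -4/5499 ≈ -0.00072740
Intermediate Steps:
1/(z + f(4)) = 1/(-1364 - 43/4) = 1/(-5499/4) = -4/5499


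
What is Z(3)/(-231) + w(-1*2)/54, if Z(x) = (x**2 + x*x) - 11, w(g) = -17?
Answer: -205/594 ≈ -0.34512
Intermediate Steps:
Z(x) = -11 + 2*x**2 (Z(x) = (x**2 + x**2) - 11 = 2*x**2 - 11 = -11 + 2*x**2)
Z(3)/(-231) + w(-1*2)/54 = (-11 + 2*3**2)/(-231) - 17/54 = (-11 + 2*9)*(-1/231) - 17*1/54 = (-11 + 18)*(-1/231) - 17/54 = 7*(-1/231) - 17/54 = -1/33 - 17/54 = -205/594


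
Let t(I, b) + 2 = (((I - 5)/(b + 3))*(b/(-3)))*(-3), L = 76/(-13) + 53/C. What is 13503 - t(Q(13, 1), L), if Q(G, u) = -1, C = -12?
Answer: 15310771/1133 ≈ 13513.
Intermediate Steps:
L = -1601/156 (L = 76/(-13) + 53/(-12) = 76*(-1/13) + 53*(-1/12) = -76/13 - 53/12 = -1601/156 ≈ -10.263)
t(I, b) = -2 + b*(-5 + I)/(3 + b) (t(I, b) = -2 + (((I - 5)/(b + 3))*(b/(-3)))*(-3) = -2 + (((-5 + I)/(3 + b))*(b*(-1/3)))*(-3) = -2 + (((-5 + I)/(3 + b))*(-b/3))*(-3) = -2 - b*(-5 + I)/(3*(3 + b))*(-3) = -2 + b*(-5 + I)/(3 + b))
13503 - t(Q(13, 1), L) = 13503 - (-6 - 7*(-1601/156) - 1*(-1601/156))/(3 - 1601/156) = 13503 - (-6 + 11207/156 + 1601/156)/(-1133/156) = 13503 - (-156)*2968/(1133*39) = 13503 - 1*(-11872/1133) = 13503 + 11872/1133 = 15310771/1133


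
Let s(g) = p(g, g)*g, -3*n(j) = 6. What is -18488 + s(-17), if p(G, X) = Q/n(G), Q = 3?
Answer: -36925/2 ≈ -18463.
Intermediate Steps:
n(j) = -2 (n(j) = -⅓*6 = -2)
p(G, X) = -3/2 (p(G, X) = 3/(-2) = 3*(-½) = -3/2)
s(g) = -3*g/2
-18488 + s(-17) = -18488 - 3/2*(-17) = -18488 + 51/2 = -36925/2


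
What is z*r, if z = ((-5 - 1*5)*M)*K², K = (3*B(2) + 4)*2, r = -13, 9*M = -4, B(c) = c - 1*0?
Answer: -208000/9 ≈ -23111.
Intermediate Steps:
B(c) = c (B(c) = c + 0 = c)
M = -4/9 (M = (⅑)*(-4) = -4/9 ≈ -0.44444)
K = 20 (K = (3*2 + 4)*2 = (6 + 4)*2 = 10*2 = 20)
z = 16000/9 (z = ((-5 - 1*5)*(-4/9))*20² = ((-5 - 5)*(-4/9))*400 = -10*(-4/9)*400 = (40/9)*400 = 16000/9 ≈ 1777.8)
z*r = (16000/9)*(-13) = -208000/9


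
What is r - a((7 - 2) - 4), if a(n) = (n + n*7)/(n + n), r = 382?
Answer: 378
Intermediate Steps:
a(n) = 4 (a(n) = (n + 7*n)/((2*n)) = (8*n)*(1/(2*n)) = 4)
r - a((7 - 2) - 4) = 382 - 1*4 = 382 - 4 = 378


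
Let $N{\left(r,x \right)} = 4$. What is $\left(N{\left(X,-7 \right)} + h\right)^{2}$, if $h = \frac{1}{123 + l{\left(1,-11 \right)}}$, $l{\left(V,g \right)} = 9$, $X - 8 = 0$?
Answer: $\frac{279841}{17424} \approx 16.061$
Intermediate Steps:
$X = 8$ ($X = 8 + 0 = 8$)
$h = \frac{1}{132}$ ($h = \frac{1}{123 + 9} = \frac{1}{132} \approx 0.0075758$)
$\left(N{\left(X,-7 \right)} + h\right)^{2} = \left(4 + \frac{1}{132}\right)^{2} = \left(\frac{529}{132}\right)^{2} = \frac{279841}{17424}$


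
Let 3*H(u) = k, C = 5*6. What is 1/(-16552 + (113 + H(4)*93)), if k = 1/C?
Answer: -30/493139 ≈ -6.0835e-5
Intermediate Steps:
C = 30
k = 1/30 ≈ 0.033333
H(u) = 1/90 (H(u) = (⅓)*(1/30) = 1/90)
1/(-16552 + (113 + H(4)*93)) = 1/(-16552 + (113 + (1/90)*93)) = 1/(-16552 + (113 + 31/30)) = 1/(-16552 + 3421/30) = 1/(-493139/30) = -30/493139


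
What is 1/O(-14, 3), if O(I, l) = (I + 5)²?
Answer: 1/81 ≈ 0.012346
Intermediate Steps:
O(I, l) = (5 + I)²
1/O(-14, 3) = 1/((5 - 14)²) = 1/((-9)²) = 1/81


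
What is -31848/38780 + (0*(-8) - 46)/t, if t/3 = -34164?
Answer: -407797667/496829970 ≈ -0.82080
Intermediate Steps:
t = -102492 (t = 3*(-34164) = -102492)
-31848/38780 + (0*(-8) - 46)/t = -31848/38780 + (0*(-8) - 46)/(-102492) = -31848*1/38780 + (0 - 46)*(-1/102492) = -7962/9695 - 46*(-1/102492) = -7962/9695 + 23/51246 = -407797667/496829970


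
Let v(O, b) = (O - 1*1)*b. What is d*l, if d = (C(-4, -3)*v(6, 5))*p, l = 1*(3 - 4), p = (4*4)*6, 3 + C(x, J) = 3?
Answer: 0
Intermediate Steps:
C(x, J) = 0 (C(x, J) = -3 + 3 = 0)
p = 96 (p = 16*6 = 96)
l = -1 (l = 1*(-1) = -1)
v(O, b) = b*(-1 + O) (v(O, b) = (O - 1)*b = (-1 + O)*b = b*(-1 + O))
d = 0 (d = (0*(5*(-1 + 6)))*96 = (0*(5*5))*96 = (0*25)*96 = 0*96 = 0)
d*l = 0*(-1) = 0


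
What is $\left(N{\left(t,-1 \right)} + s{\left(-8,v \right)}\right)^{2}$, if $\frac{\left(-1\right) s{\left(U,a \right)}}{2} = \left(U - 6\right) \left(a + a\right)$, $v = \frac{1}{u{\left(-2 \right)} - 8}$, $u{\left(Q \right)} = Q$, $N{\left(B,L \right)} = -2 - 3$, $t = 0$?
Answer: $\frac{2809}{25} \approx 112.36$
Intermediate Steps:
$N{\left(B,L \right)} = -5$ ($N{\left(B,L \right)} = -2 - 3 = -5$)
$v = - \frac{1}{10}$ ($v = \frac{1}{-2 - 8} = \frac{1}{-10} = - \frac{1}{10} \approx -0.1$)
$s{\left(U,a \right)} = - 4 a \left(-6 + U\right)$ ($s{\left(U,a \right)} = - 2 \left(U - 6\right) \left(a + a\right) = - 2 \left(-6 + U\right) 2 a = - 2 \cdot 2 a \left(-6 + U\right) = - 4 a \left(-6 + U\right)$)
$\left(N{\left(t,-1 \right)} + s{\left(-8,v \right)}\right)^{2} = \left(-5 + 4 \left(- \frac{1}{10}\right) \left(6 - -8\right)\right)^{2} = \left(-5 + 4 \left(- \frac{1}{10}\right) \left(6 + 8\right)\right)^{2} = \left(-5 + 4 \left(- \frac{1}{10}\right) 14\right)^{2} = \left(-5 - \frac{28}{5}\right)^{2} = \left(- \frac{53}{5}\right)^{2} = \frac{2809}{25}$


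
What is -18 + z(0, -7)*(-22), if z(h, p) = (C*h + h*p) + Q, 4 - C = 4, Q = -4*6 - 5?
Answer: 620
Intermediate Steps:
Q = -29 (Q = -24 - 5 = -29)
C = 0 (C = 4 - 1*4 = 4 - 4 = 0)
z(h, p) = -29 + h*p (z(h, p) = (0*h + h*p) - 29 = (0 + h*p) - 29 = h*p - 29 = -29 + h*p)
-18 + z(0, -7)*(-22) = -18 + (-29 + 0*(-7))*(-22) = -18 + (-29 + 0)*(-22) = -18 - 29*(-22) = -18 + 638 = 620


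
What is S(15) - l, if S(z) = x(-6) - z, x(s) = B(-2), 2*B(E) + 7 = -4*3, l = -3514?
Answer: 6979/2 ≈ 3489.5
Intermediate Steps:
B(E) = -19/2 (B(E) = -7/2 + (-4*3)/2 = -7/2 + (1/2)*(-12) = -7/2 - 6 = -19/2)
x(s) = -19/2
S(z) = -19/2 - z
S(15) - l = (-19/2 - 1*15) - 1*(-3514) = (-19/2 - 15) + 3514 = -49/2 + 3514 = 6979/2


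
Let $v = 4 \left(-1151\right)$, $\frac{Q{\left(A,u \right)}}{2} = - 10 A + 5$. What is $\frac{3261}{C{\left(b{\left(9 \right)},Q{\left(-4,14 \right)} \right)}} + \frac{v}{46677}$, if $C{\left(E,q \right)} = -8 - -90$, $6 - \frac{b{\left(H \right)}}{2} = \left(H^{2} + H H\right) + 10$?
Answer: $\frac{151836169}{3827514} \approx 39.67$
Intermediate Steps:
$Q{\left(A,u \right)} = 10 - 20 A$ ($Q{\left(A,u \right)} = 2 \left(- 10 A + 5\right) = 2 \left(5 - 10 A\right) = 10 - 20 A$)
$b{\left(H \right)} = -8 - 4 H^{2}$ ($b{\left(H \right)} = 12 - 2 \left(\left(H^{2} + H H\right) + 10\right) = 12 - 2 \left(\left(H^{2} + H^{2}\right) + 10\right) = 12 - 2 \left(2 H^{2} + 10\right) = 12 - 2 \left(10 + 2 H^{2}\right) = 12 - \left(20 + 4 H^{2}\right) = -8 - 4 H^{2}$)
$C{\left(E,q \right)} = 82$ ($C{\left(E,q \right)} = -8 + 90 = 82$)
$v = -4604$
$\frac{3261}{C{\left(b{\left(9 \right)},Q{\left(-4,14 \right)} \right)}} + \frac{v}{46677} = \frac{3261}{82} - \frac{4604}{46677} = \frac{151836169}{3827514}$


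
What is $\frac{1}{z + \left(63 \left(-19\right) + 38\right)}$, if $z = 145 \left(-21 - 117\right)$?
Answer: $- \frac{1}{21169} \approx -4.7239 \cdot 10^{-5}$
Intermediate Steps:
$z = -20010$ ($z = 145 \left(-138\right) = -20010$)
$\frac{1}{z + \left(63 \left(-19\right) + 38\right)} = \frac{1}{-20010 + \left(63 \left(-19\right) + 38\right)} = \frac{1}{-20010 + \left(-1197 + 38\right)} = \frac{1}{-20010 - 1159} = \frac{1}{-21169} = - \frac{1}{21169}$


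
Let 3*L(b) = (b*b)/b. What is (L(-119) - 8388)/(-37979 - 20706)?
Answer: 25283/176055 ≈ 0.14361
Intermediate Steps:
L(b) = b/3 (L(b) = ((b*b)/b)/3 = (b**2/b)/3 = b/3)
(L(-119) - 8388)/(-37979 - 20706) = ((1/3)*(-119) - 8388)/(-37979 - 20706) = (-119/3 - 8388)/(-58685) = -25283/3*(-1/58685) = 25283/176055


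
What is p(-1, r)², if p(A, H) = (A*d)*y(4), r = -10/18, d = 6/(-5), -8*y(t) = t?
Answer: 9/25 ≈ 0.36000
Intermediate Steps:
y(t) = -t/8
d = -6/5 (d = 6*(-⅕) = -6/5 ≈ -1.2000)
r = -5/9 (r = -10*1/18 = -5/9 ≈ -0.55556)
p(A, H) = 3*A/5 (p(A, H) = (A*(-6/5))*(-⅛*4) = -6*A/5*(-½) = 3*A/5)
p(-1, r)² = ((⅗)*(-1))² = (-⅗)² = 9/25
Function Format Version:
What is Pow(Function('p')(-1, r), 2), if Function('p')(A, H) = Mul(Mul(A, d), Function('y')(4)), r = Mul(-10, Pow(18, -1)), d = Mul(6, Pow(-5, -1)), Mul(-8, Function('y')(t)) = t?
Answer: Rational(9, 25) ≈ 0.36000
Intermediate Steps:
Function('y')(t) = Mul(Rational(-1, 8), t)
d = Rational(-6, 5) (d = Mul(6, Rational(-1, 5)) = Rational(-6, 5) ≈ -1.2000)
r = Rational(-5, 9) (r = Mul(-10, Rational(1, 18)) = Rational(-5, 9) ≈ -0.55556)
Function('p')(A, H) = Mul(Rational(3, 5), A) (Function('p')(A, H) = Mul(Mul(A, Rational(-6, 5)), Mul(Rational(-1, 8), 4)) = Mul(Mul(Rational(-6, 5), A), Rational(-1, 2)) = Mul(Rational(3, 5), A))
Pow(Function('p')(-1, r), 2) = Pow(Mul(Rational(3, 5), -1), 2) = Pow(Rational(-3, 5), 2) = Rational(9, 25)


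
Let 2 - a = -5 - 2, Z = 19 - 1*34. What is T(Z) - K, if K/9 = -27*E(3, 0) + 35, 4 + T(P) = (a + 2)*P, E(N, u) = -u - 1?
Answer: -727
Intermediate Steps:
E(N, u) = -1 - u
Z = -15 (Z = 19 - 34 = -15)
a = 9 (a = 2 - (-5 - 2) = 2 - 1*(-7) = 2 + 7 = 9)
T(P) = -4 + 11*P (T(P) = -4 + (9 + 2)*P = -4 + 11*P)
K = 558 (K = 9*(-27*(-1 - 1*0) + 35) = 9*(-27*(-1 + 0) + 35) = 9*(-27*(-1) + 35) = 9*(27 + 35) = 9*62 = 558)
T(Z) - K = (-4 + 11*(-15)) - 1*558 = (-4 - 165) - 558 = -169 - 558 = -727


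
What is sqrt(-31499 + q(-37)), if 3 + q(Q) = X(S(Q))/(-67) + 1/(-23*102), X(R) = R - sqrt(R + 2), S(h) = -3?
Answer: sqrt(-778293022052526 + 368748972*I)/157182 ≈ 4.2046e-5 + 177.49*I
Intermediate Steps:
X(R) = R - sqrt(2 + R)
q(Q) = -464575/157182 + I/67 (q(Q) = -3 + ((-3 - sqrt(2 - 3))/(-67) + 1/(-23*102)) = -3 + ((-3 - sqrt(-1))*(-1/67) - 1/23*1/102) = -3 + ((-3 - I)*(-1/67) - 1/2346) = -3 + ((3/67 + I/67) - 1/2346) = -3 + (6971/157182 + I/67) = -464575/157182 + I/67)
sqrt(-31499 + q(-37)) = sqrt(-31499 + (-464575/157182 + I/67)) = sqrt(-4951540393/157182 + I/67)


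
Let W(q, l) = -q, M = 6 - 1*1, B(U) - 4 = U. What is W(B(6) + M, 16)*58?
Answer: -870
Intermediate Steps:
B(U) = 4 + U
M = 5 (M = 6 - 1 = 5)
W(B(6) + M, 16)*58 = -((4 + 6) + 5)*58 = -(10 + 5)*58 = -1*15*58 = -15*58 = -870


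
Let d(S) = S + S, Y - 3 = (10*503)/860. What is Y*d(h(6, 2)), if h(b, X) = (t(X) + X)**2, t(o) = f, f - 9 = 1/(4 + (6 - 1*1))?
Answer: 7610000/3483 ≈ 2184.9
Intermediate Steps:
f = 82/9 (f = 9 + 1/(4 + (6 - 1*1)) = 9 + 1/(4 + (6 - 1)) = 9 + 1/(4 + 5) = 9 + 1/9 = 82/9 ≈ 9.1111)
t(o) = 82/9
h(b, X) = (82/9 + X)**2
Y = 761/86 (Y = 3 + (10*503)/860 = 3 + 5030*(1/860) = 3 + 503/86 = 761/86 ≈ 8.8488)
d(S) = 2*S
Y*d(h(6, 2)) = 761*(2*((82 + 9*2)**2/81))/86 = 761*(2*((82 + 18)**2/81))/86 = 761*(2*((1/81)*100**2))/86 = 761*(2*((1/81)*10000))/86 = 761*(2*(10000/81))/86 = (761/86)*(20000/81) = 7610000/3483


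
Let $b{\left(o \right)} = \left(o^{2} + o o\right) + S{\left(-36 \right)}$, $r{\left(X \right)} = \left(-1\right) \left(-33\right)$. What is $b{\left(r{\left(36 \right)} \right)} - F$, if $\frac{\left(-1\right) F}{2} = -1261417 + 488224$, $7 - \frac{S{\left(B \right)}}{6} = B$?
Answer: $-1543950$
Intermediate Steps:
$S{\left(B \right)} = 42 - 6 B$
$r{\left(X \right)} = 33$
$F = 1546386$ ($F = - 2 \left(-1261417 + 488224\right) = \left(-2\right) \left(-773193\right) = 1546386$)
$b{\left(o \right)} = 258 + 2 o^{2}$ ($b{\left(o \right)} = \left(o^{2} + o o\right) + \left(42 - -216\right) = \left(o^{2} + o^{2}\right) + \left(42 + 216\right) = 2 o^{2} + 258 = 258 + 2 o^{2}$)
$b{\left(r{\left(36 \right)} \right)} - F = \left(258 + 2 \cdot 33^{2}\right) - 1546386 = \left(258 + 2 \cdot 1089\right) - 1546386 = \left(258 + 2178\right) - 1546386 = 2436 - 1546386 = -1543950$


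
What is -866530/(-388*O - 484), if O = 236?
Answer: 433265/46026 ≈ 9.4135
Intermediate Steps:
-866530/(-388*O - 484) = -866530/(-388*236 - 484) = -866530/(-91568 - 484) = -866530/(-92052) = -866530*(-1/92052) = 433265/46026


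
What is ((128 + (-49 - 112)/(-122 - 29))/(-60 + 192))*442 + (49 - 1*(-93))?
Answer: 5722241/9966 ≈ 574.18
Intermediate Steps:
((128 + (-49 - 112)/(-122 - 29))/(-60 + 192))*442 + (49 - 1*(-93)) = ((128 - 161/(-151))/132)*442 + (49 + 93) = ((128 - 161*(-1/151))*(1/132))*442 + 142 = ((128 + 161/151)*(1/132))*442 + 142 = ((19489/151)*(1/132))*442 + 142 = (19489/19932)*442 + 142 = 4307069/9966 + 142 = 5722241/9966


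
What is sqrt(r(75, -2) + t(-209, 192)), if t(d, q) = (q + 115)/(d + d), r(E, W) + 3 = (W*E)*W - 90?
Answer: sqrt(36039542)/418 ≈ 14.362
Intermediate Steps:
r(E, W) = -93 + E*W**2 (r(E, W) = -3 + ((W*E)*W - 90) = -3 + ((E*W)*W - 90) = -3 + (E*W**2 - 90) = -3 + (-90 + E*W**2) = -93 + E*W**2)
t(d, q) = (115 + q)/(2*d) (t(d, q) = (115 + q)/((2*d)) = (115 + q)*(1/(2*d)) = (115 + q)/(2*d))
sqrt(r(75, -2) + t(-209, 192)) = sqrt((-93 + 75*(-2)**2) + (1/2)*(115 + 192)/(-209)) = sqrt((-93 + 75*4) + (1/2)*(-1/209)*307) = sqrt((-93 + 300) - 307/418) = sqrt(207 - 307/418) = sqrt(86219/418) = sqrt(36039542)/418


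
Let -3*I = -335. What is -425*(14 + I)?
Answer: -160225/3 ≈ -53408.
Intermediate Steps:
I = 335/3 (I = -⅓*(-335) = 335/3 ≈ 111.67)
-425*(14 + I) = -425*(14 + 335/3) = -425*377/3 = -160225/3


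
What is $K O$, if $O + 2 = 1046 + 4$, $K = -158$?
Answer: $-165584$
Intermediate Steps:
$O = 1048$ ($O = -2 + \left(1046 + 4\right) = -2 + 1050 = 1048$)
$K O = \left(-158\right) 1048 = -165584$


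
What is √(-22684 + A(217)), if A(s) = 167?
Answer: I*√22517 ≈ 150.06*I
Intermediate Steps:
√(-22684 + A(217)) = √(-22684 + 167) = √(-22517) = I*√22517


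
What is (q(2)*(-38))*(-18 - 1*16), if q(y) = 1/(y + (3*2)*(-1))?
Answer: -323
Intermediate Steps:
q(y) = 1/(-6 + y) (q(y) = 1/(y + 6*(-1)) = 1/(y - 6) = 1/(-6 + y))
(q(2)*(-38))*(-18 - 1*16) = (-38/(-6 + 2))*(-18 - 1*16) = (-38/(-4))*(-18 - 16) = -1/4*(-38)*(-34) = (19/2)*(-34) = -323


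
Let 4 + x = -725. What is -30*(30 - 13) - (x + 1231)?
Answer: -1012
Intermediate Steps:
x = -729 (x = -4 - 725 = -729)
-30*(30 - 13) - (x + 1231) = -30*(30 - 13) - (-729 + 1231) = -30*17 - 1*502 = -510 - 502 = -1012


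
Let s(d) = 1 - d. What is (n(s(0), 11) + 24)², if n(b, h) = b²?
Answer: 625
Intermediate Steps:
(n(s(0), 11) + 24)² = ((1 - 1*0)² + 24)² = ((1 + 0)² + 24)² = (1² + 24)² = (1 + 24)² = 25² = 625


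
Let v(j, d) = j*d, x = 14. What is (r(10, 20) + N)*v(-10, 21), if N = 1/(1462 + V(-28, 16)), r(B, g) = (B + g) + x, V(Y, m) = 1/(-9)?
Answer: -121572570/13157 ≈ -9240.1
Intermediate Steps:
V(Y, m) = -⅑
v(j, d) = d*j
r(B, g) = 14 + B + g (r(B, g) = (B + g) + 14 = 14 + B + g)
N = 9/13157 (N = 1/(1462 - ⅑) = 1/(13157/9) = 9/13157 ≈ 0.00068405)
(r(10, 20) + N)*v(-10, 21) = ((14 + 10 + 20) + 9/13157)*(21*(-10)) = (44 + 9/13157)*(-210) = (578917/13157)*(-210) = -121572570/13157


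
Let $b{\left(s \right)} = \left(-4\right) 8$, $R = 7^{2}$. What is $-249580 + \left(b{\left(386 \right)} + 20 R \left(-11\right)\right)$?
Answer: $-260392$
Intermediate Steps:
$R = 49$
$b{\left(s \right)} = -32$
$-249580 + \left(b{\left(386 \right)} + 20 R \left(-11\right)\right) = -249580 + \left(-32 + 20 \cdot 49 \left(-11\right)\right) = -249580 + \left(-32 + 980 \left(-11\right)\right) = -249580 - 10812 = -260392$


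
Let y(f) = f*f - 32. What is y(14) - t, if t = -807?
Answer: 971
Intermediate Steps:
y(f) = -32 + f² (y(f) = f² - 32 = -32 + f²)
y(14) - t = (-32 + 14²) - 1*(-807) = (-32 + 196) + 807 = 164 + 807 = 971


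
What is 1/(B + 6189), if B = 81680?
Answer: 1/87869 ≈ 1.1381e-5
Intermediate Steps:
1/(B + 6189) = 1/(81680 + 6189) = 1/87869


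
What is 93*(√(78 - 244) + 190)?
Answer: 17670 + 93*I*√166 ≈ 17670.0 + 1198.2*I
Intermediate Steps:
93*(√(78 - 244) + 190) = 93*(√(-166) + 190) = 93*(I*√166 + 190) = 93*(190 + I*√166) = 17670 + 93*I*√166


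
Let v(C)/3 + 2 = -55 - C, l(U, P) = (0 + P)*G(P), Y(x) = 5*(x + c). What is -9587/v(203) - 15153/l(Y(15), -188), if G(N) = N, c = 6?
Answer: 81755897/6892080 ≈ 11.862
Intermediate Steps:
Y(x) = 30 + 5*x (Y(x) = 5*(x + 6) = 5*(6 + x) = 30 + 5*x)
l(U, P) = P² (l(U, P) = (0 + P)*P = P*P = P²)
v(C) = -171 - 3*C (v(C) = -6 + 3*(-55 - C) = -6 + (-165 - 3*C) = -171 - 3*C)
-9587/v(203) - 15153/l(Y(15), -188) = -9587/(-171 - 3*203) - 15153/((-188)²) = -9587/(-171 - 609) - 15153/35344 = -9587/(-780) - 15153*1/35344 = -9587*(-1/780) - 15153/35344 = 9587/780 - 15153/35344 = 81755897/6892080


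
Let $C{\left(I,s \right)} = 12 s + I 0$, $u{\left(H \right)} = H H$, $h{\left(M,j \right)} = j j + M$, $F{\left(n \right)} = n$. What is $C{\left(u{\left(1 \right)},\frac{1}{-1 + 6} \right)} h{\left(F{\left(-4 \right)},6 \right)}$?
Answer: $\frac{384}{5} \approx 76.8$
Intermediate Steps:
$h{\left(M,j \right)} = M + j^{2}$ ($h{\left(M,j \right)} = j^{2} + M = M + j^{2}$)
$u{\left(H \right)} = H^{2}$
$C{\left(I,s \right)} = 12 s$ ($C{\left(I,s \right)} = 12 s + 0 = 12 s$)
$C{\left(u{\left(1 \right)},\frac{1}{-1 + 6} \right)} h{\left(F{\left(-4 \right)},6 \right)} = \frac{12}{-1 + 6} \left(-4 + 6^{2}\right) = \frac{12}{5} \left(-4 + 36\right) = 12 \cdot \frac{1}{5} \cdot 32 = \frac{12}{5} \cdot 32 = \frac{384}{5}$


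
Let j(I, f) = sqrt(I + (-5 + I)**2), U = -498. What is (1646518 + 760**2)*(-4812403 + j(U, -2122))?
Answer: -10703352135554 + 2224118*sqrt(252511) ≈ -1.0702e+13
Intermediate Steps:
(1646518 + 760**2)*(-4812403 + j(U, -2122)) = (1646518 + 760**2)*(-4812403 + sqrt(-498 + (-5 - 498)**2)) = (1646518 + 577600)*(-4812403 + sqrt(-498 + (-503)**2)) = 2224118*(-4812403 + sqrt(-498 + 253009)) = 2224118*(-4812403 + sqrt(252511)) = -10703352135554 + 2224118*sqrt(252511)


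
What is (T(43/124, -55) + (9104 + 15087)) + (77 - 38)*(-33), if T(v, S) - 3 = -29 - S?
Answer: 22933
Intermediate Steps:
T(v, S) = -26 - S (T(v, S) = 3 + (-29 - S) = -26 - S)
(T(43/124, -55) + (9104 + 15087)) + (77 - 38)*(-33) = ((-26 - 1*(-55)) + (9104 + 15087)) + (77 - 38)*(-33) = ((-26 + 55) + 24191) + 39*(-33) = (29 + 24191) - 1287 = 24220 - 1287 = 22933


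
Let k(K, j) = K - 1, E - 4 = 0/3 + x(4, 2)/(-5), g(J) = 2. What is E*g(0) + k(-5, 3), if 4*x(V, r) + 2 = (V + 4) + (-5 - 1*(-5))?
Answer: 7/5 ≈ 1.4000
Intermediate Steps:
x(V, r) = ½ + V/4 (x(V, r) = -½ + ((V + 4) + (-5 - 1*(-5)))/4 = -½ + ((4 + V) + (-5 + 5))/4 = -½ + ((4 + V) + 0)/4 = -½ + (4 + V)/4 = -½ + (1 + V/4) = ½ + V/4)
E = 37/10 (E = 4 + (0/3 + (½ + (¼)*4)/(-5)) = 4 + (0*(⅓) + (½ + 1)*(-⅕)) = 4 + (0 + (3/2)*(-⅕)) = 4 + (0 - 3/10) = 4 - 3/10 = 37/10 ≈ 3.7000)
k(K, j) = -1 + K
E*g(0) + k(-5, 3) = (37/10)*2 + (-1 - 5) = 37/5 - 6 = 7/5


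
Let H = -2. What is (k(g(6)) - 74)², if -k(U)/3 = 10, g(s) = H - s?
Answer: 10816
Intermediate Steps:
g(s) = -2 - s
k(U) = -30 (k(U) = -3*10 = -30)
(k(g(6)) - 74)² = (-30 - 74)² = (-104)² = 10816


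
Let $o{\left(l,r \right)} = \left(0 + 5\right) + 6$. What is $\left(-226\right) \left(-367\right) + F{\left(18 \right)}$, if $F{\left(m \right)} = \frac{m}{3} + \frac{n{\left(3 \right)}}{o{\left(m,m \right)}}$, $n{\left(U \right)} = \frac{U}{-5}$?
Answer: $\frac{4562137}{55} \approx 82948.0$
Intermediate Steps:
$o{\left(l,r \right)} = 11$ ($o{\left(l,r \right)} = 5 + 6 = 11$)
$n{\left(U \right)} = - \frac{U}{5}$ ($n{\left(U \right)} = U \left(- \frac{1}{5}\right) = - \frac{U}{5}$)
$F{\left(m \right)} = - \frac{3}{55} + \frac{m}{3}$ ($F{\left(m \right)} = \frac{m}{3} + \frac{\left(- \frac{1}{5}\right) 3}{11} = m \frac{1}{3} - \frac{3}{55} = \frac{m}{3} - \frac{3}{55} = - \frac{3}{55} + \frac{m}{3}$)
$\left(-226\right) \left(-367\right) + F{\left(18 \right)} = \left(-226\right) \left(-367\right) + \left(- \frac{3}{55} + \frac{1}{3} \cdot 18\right) = 82942 + \left(- \frac{3}{55} + 6\right) = 82942 + \frac{327}{55} = \frac{4562137}{55}$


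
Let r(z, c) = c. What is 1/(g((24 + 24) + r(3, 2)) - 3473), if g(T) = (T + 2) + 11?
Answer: -1/3410 ≈ -0.00029326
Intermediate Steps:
g(T) = 13 + T (g(T) = (2 + T) + 11 = 13 + T)
1/(g((24 + 24) + r(3, 2)) - 3473) = 1/((13 + ((24 + 24) + 2)) - 3473) = 1/((13 + (48 + 2)) - 3473) = 1/((13 + 50) - 3473) = 1/(63 - 3473) = 1/(-3410) = -1/3410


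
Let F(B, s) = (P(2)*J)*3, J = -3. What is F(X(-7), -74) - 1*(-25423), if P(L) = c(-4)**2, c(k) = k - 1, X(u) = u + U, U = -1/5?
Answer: 25198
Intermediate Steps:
U = -1/5 (U = -1*1/5 = -1/5 ≈ -0.20000)
X(u) = -1/5 + u (X(u) = u - 1/5 = -1/5 + u)
c(k) = -1 + k
P(L) = 25 (P(L) = (-1 - 4)**2 = (-5)**2 = 25)
F(B, s) = -225 (F(B, s) = (25*(-3))*3 = -75*3 = -225)
F(X(-7), -74) - 1*(-25423) = -225 - 1*(-25423) = -225 + 25423 = 25198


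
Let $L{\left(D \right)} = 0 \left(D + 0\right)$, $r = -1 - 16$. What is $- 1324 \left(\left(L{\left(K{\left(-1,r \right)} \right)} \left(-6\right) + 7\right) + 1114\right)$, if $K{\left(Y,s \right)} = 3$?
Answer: $-1484204$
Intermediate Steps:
$r = -17$ ($r = -1 - 16 = -17$)
$L{\left(D \right)} = 0$ ($L{\left(D \right)} = 0 D = 0$)
$- 1324 \left(\left(L{\left(K{\left(-1,r \right)} \right)} \left(-6\right) + 7\right) + 1114\right) = - 1324 \left(\left(0 \left(-6\right) + 7\right) + 1114\right) = - 1324 \left(\left(0 + 7\right) + 1114\right) = - 1324 \left(7 + 1114\right) = \left(-1324\right) 1121 = -1484204$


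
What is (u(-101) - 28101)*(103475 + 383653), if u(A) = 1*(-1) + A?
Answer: -13738470984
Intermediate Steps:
u(A) = -1 + A
(u(-101) - 28101)*(103475 + 383653) = ((-1 - 101) - 28101)*(103475 + 383653) = (-102 - 28101)*487128 = -28203*487128 = -13738470984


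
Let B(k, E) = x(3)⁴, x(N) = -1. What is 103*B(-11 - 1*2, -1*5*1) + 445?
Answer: 548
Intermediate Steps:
B(k, E) = 1 (B(k, E) = (-1)⁴ = 1)
103*B(-11 - 1*2, -1*5*1) + 445 = 103*1 + 445 = 103 + 445 = 548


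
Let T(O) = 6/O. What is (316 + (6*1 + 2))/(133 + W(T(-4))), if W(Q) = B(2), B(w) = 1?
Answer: 162/67 ≈ 2.4179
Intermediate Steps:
W(Q) = 1
(316 + (6*1 + 2))/(133 + W(T(-4))) = (316 + (6*1 + 2))/(133 + 1) = (316 + (6 + 2))/134 = (316 + 8)*(1/134) = 324*(1/134) = 162/67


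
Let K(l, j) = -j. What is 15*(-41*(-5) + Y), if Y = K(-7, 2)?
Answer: 3045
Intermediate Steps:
Y = -2 (Y = -1*2 = -2)
15*(-41*(-5) + Y) = 15*(-41*(-5) - 2) = 15*(205 - 2) = 15*203 = 3045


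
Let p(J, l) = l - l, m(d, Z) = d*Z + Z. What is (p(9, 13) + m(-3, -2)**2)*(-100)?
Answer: -1600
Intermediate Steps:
m(d, Z) = Z + Z*d (m(d, Z) = Z*d + Z = Z + Z*d)
p(J, l) = 0
(p(9, 13) + m(-3, -2)**2)*(-100) = (0 + (-2*(1 - 3))**2)*(-100) = (0 + (-2*(-2))**2)*(-100) = (0 + 4**2)*(-100) = (0 + 16)*(-100) = 16*(-100) = -1600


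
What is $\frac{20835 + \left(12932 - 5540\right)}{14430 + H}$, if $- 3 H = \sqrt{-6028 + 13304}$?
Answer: $\frac{1832920245}{937008412} + \frac{84681 \sqrt{1819}}{937008412} \approx 1.96$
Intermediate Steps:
$H = - \frac{2 \sqrt{1819}}{3}$ ($H = - \frac{\sqrt{-6028 + 13304}}{3} = - \frac{\sqrt{7276}}{3} = - \frac{2 \sqrt{1819}}{3} \approx -28.433$)
$\frac{20835 + \left(12932 - 5540\right)}{14430 + H} = \frac{20835 + \left(12932 - 5540\right)}{14430 - \frac{2 \sqrt{1819}}{3}} = \frac{20835 + 7392}{14430 - \frac{2 \sqrt{1819}}{3}} = \frac{28227}{14430 - \frac{2 \sqrt{1819}}{3}}$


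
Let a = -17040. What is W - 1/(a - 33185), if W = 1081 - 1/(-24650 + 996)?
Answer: 1284252018029/1188022150 ≈ 1081.0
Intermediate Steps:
W = 25569975/23654 (W = 1081 - 1/(-23654) = 1081 - 1*(-1/23654) = 1081 + 1/23654 = 25569975/23654 ≈ 1081.0)
W - 1/(a - 33185) = 25569975/23654 - 1/(-17040 - 33185) = 25569975/23654 - 1/(-50225) = 25569975/23654 - 1*(-1/50225) = 25569975/23654 + 1/50225 = 1284252018029/1188022150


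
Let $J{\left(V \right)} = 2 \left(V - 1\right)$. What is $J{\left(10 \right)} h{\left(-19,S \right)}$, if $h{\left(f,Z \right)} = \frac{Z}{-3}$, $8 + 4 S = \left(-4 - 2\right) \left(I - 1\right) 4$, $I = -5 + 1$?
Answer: $-168$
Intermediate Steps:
$I = -4$
$S = 28$ ($S = -2 + \frac{\left(-4 - 2\right) \left(-4 - 1\right) 4}{4} = -2 + \frac{\left(-6\right) \left(\left(-5\right) 4\right)}{4} = -2 + \frac{\left(-6\right) \left(-20\right)}{4} = -2 + \frac{1}{4} \cdot 120 = -2 + 30 = 28$)
$h{\left(f,Z \right)} = - \frac{Z}{3}$ ($h{\left(f,Z \right)} = Z \left(- \frac{1}{3}\right) = - \frac{Z}{3}$)
$J{\left(V \right)} = -2 + 2 V$ ($J{\left(V \right)} = 2 \left(-1 + V\right) = -2 + 2 V$)
$J{\left(10 \right)} h{\left(-19,S \right)} = \left(-2 + 2 \cdot 10\right) \left(\left(- \frac{1}{3}\right) 28\right) = \left(-2 + 20\right) \left(- \frac{28}{3}\right) = 18 \left(- \frac{28}{3}\right) = -168$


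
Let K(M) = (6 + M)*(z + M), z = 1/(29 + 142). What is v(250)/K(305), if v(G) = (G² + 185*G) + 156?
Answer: 9311463/8110258 ≈ 1.1481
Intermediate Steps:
v(G) = 156 + G² + 185*G
z = 1/171 ≈ 0.0058480
K(M) = (6 + M)*(1/171 + M)
v(250)/K(305) = (156 + 250² + 185*250)/(2/57 + 305² + (1027/171)*305) = (156 + 62500 + 46250)/(2/57 + 93025 + 313235/171) = 108906/(16220516/171) = 108906*(171/16220516) = 9311463/8110258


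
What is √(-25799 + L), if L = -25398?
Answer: I*√51197 ≈ 226.27*I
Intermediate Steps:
√(-25799 + L) = √(-25799 - 25398) = √(-51197) = I*√51197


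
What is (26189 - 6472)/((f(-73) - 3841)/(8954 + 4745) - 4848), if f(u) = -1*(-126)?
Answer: -270103183/66416467 ≈ -4.0668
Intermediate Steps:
f(u) = 126
(26189 - 6472)/((f(-73) - 3841)/(8954 + 4745) - 4848) = (26189 - 6472)/((126 - 3841)/(8954 + 4745) - 4848) = 19717/(-3715/13699 - 4848) = 19717/(-66416467/13699) = 19717*(-13699/66416467) = -270103183/66416467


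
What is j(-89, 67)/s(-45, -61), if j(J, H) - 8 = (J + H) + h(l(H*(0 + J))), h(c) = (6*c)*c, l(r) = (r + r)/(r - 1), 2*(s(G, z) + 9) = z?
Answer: -14808613/58541133 ≈ -0.25296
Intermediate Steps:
s(G, z) = -9 + z/2
l(r) = 2*r/(-1 + r) (l(r) = (2*r)/(-1 + r) = 2*r/(-1 + r))
h(c) = 6*c²
j(J, H) = 8 + H + J + 24*H²*J²/(-1 + H*J)² (j(J, H) = 8 + ((J + H) + 6*(2*(H*(0 + J))/(-1 + H*(0 + J)))²) = 8 + ((H + J) + 6*(2*(H*J)/(-1 + H*J))²) = 8 + ((H + J) + 6*(2*H*J/(-1 + H*J))²) = 8 + ((H + J) + 6*(4*H²*J²/(-1 + H*J)²)) = 8 + ((H + J) + 24*H²*J²/(-1 + H*J)²) = 8 + (H + J + 24*H²*J²/(-1 + H*J)²) = 8 + H + J + 24*H²*J²/(-1 + H*J)²)
j(-89, 67)/s(-45, -61) = (8 + 67 - 89 + 24*67²*(-89)²/(-1 + 67*(-89))²)/(-9 + (½)*(-61)) = (8 + 67 - 89 + 24*4489*7921/(-1 - 5963)²)/(-9 - 61/2) = (8 + 67 - 89 + 24*4489*7921/(-5964)²)/(-79/2) = (8 + 67 - 89 + 24*4489*7921*(1/35569296))*(-2/79) = (8 + 67 - 89 + 35557369/1482054)*(-2/79) = (14808613/1482054)*(-2/79) = -14808613/58541133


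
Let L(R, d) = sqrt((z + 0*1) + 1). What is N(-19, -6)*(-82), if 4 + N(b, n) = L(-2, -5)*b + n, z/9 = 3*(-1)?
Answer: 820 + 1558*I*sqrt(26) ≈ 820.0 + 7944.3*I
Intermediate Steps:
z = -27 (z = 9*(3*(-1)) = 9*(-3) = -27)
L(R, d) = I*sqrt(26) (L(R, d) = sqrt((-27 + 0*1) + 1) = sqrt((-27 + 0) + 1) = sqrt(-27 + 1) = sqrt(-26) = I*sqrt(26))
N(b, n) = -4 + n + I*b*sqrt(26) (N(b, n) = -4 + ((I*sqrt(26))*b + n) = -4 + (I*b*sqrt(26) + n) = -4 + (n + I*b*sqrt(26)) = -4 + n + I*b*sqrt(26))
N(-19, -6)*(-82) = (-4 - 6 + I*(-19)*sqrt(26))*(-82) = (-4 - 6 - 19*I*sqrt(26))*(-82) = (-10 - 19*I*sqrt(26))*(-82) = 820 + 1558*I*sqrt(26)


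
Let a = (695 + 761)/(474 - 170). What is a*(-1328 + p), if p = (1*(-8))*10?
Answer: -128128/19 ≈ -6743.6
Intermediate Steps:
a = 91/19 (a = 1456/304 = 1456*(1/304) = 91/19 ≈ 4.7895)
p = -80 (p = -8*10 = -80)
a*(-1328 + p) = 91*(-1328 - 80)/19 = (91/19)*(-1408) = -128128/19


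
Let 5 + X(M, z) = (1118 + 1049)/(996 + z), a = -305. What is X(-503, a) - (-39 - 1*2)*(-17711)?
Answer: -501771629/691 ≈ -7.2615e+5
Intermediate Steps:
X(M, z) = -5 + 2167/(996 + z) (X(M, z) = -5 + (1118 + 1049)/(996 + z) = -5 + 2167/(996 + z))
X(-503, a) - (-39 - 1*2)*(-17711) = (-2813 - 5*(-305))/(996 - 305) - (-39 - 1*2)*(-17711) = (-2813 + 1525)/691 - (-39 - 2)*(-17711) = (1/691)*(-1288) - (-41)*(-17711) = -1288/691 - 1*726151 = -1288/691 - 726151 = -501771629/691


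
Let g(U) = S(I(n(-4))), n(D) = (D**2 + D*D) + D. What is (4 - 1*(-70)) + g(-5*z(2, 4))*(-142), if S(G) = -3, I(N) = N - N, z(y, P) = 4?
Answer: 500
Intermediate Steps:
n(D) = D + 2*D**2 (n(D) = (D**2 + D**2) + D = 2*D**2 + D = D + 2*D**2)
I(N) = 0
g(U) = -3
(4 - 1*(-70)) + g(-5*z(2, 4))*(-142) = (4 - 1*(-70)) - 3*(-142) = (4 + 70) + 426 = 74 + 426 = 500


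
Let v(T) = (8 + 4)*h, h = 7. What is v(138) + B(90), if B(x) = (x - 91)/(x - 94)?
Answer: 337/4 ≈ 84.250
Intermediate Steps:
B(x) = (-91 + x)/(-94 + x)
v(T) = 84 (v(T) = (8 + 4)*7 = 12*7 = 84)
v(138) + B(90) = 84 + (-91 + 90)/(-94 + 90) = 84 - 1/(-4) = 84 - 1/4*(-1) = 84 + 1/4 = 337/4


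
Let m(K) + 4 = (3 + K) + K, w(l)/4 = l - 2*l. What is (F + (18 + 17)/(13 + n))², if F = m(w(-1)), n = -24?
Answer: 1764/121 ≈ 14.579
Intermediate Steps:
w(l) = -4*l (w(l) = 4*(l - 2*l) = 4*(-l) = -4*l)
m(K) = -1 + 2*K (m(K) = -4 + ((3 + K) + K) = -4 + (3 + 2*K) = -1 + 2*K)
F = 7 (F = -1 + 2*(-4*(-1)) = -1 + 2*4 = -1 + 8 = 7)
(F + (18 + 17)/(13 + n))² = (7 + (18 + 17)/(13 - 24))² = (7 + 35/(-11))² = (7 + 35*(-1/11))² = (7 - 35/11)² = (42/11)² = 1764/121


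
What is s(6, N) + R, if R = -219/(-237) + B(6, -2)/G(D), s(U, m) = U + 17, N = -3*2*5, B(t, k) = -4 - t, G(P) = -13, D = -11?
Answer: 25360/1027 ≈ 24.693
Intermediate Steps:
N = -30 (N = -6*5 = -30)
s(U, m) = 17 + U
R = 1739/1027 (R = -219/(-237) + (-4 - 1*6)/(-13) = -219*(-1/237) + (-4 - 6)*(-1/13) = 73/79 - 10*(-1/13) = 73/79 + 10/13 = 1739/1027 ≈ 1.6933)
s(6, N) + R = (17 + 6) + 1739/1027 = 23 + 1739/1027 = 25360/1027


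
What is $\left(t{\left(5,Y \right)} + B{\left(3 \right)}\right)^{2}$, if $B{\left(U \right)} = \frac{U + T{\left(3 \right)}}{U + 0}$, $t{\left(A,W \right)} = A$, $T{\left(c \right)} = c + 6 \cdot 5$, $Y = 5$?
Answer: $289$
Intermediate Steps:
$T{\left(c \right)} = 30 + c$ ($T{\left(c \right)} = c + 30 = 30 + c$)
$B{\left(U \right)} = \frac{33 + U}{U}$ ($B{\left(U \right)} = \frac{U + \left(30 + 3\right)}{U + 0} = \frac{U + 33}{U} = \frac{33 + U}{U}$)
$\left(t{\left(5,Y \right)} + B{\left(3 \right)}\right)^{2} = \left(5 + \frac{33 + 3}{3}\right)^{2} = \left(5 + \frac{1}{3} \cdot 36\right)^{2} = \left(5 + 12\right)^{2} = 17^{2} = 289$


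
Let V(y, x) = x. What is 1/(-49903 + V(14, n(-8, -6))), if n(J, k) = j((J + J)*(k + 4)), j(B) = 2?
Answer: -1/49901 ≈ -2.0040e-5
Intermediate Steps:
n(J, k) = 2
1/(-49903 + V(14, n(-8, -6))) = 1/(-49903 + 2) = 1/(-49901) = -1/49901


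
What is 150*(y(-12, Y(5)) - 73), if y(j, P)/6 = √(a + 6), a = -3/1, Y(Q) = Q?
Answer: -10950 + 900*√3 ≈ -9391.2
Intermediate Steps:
a = -3 (a = -3*1 = -3)
y(j, P) = 6*√3 (y(j, P) = 6*√(-3 + 6) = 6*√3)
150*(y(-12, Y(5)) - 73) = 150*(6*√3 - 73) = 150*(-73 + 6*√3) = -10950 + 900*√3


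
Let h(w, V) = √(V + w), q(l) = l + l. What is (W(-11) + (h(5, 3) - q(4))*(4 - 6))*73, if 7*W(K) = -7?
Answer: 1095 - 292*√2 ≈ 682.05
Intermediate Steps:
W(K) = -1 (W(K) = (⅐)*(-7) = -1)
q(l) = 2*l
(W(-11) + (h(5, 3) - q(4))*(4 - 6))*73 = (-1 + (√(3 + 5) - 2*4)*(4 - 6))*73 = (-1 + (√8 - 1*8)*(-2))*73 = (-1 + (2*√2 - 8)*(-2))*73 = (-1 + (-8 + 2*√2)*(-2))*73 = (-1 + (16 - 4*√2))*73 = (15 - 4*√2)*73 = 1095 - 292*√2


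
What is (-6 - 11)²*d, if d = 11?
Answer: 3179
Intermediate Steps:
(-6 - 11)²*d = (-6 - 11)²*11 = (-17)²*11 = 289*11 = 3179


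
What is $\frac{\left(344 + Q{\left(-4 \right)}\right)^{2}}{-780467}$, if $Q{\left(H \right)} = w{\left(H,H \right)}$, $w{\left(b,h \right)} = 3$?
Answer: $- \frac{120409}{780467} \approx -0.15428$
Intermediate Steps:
$Q{\left(H \right)} = 3$
$\frac{\left(344 + Q{\left(-4 \right)}\right)^{2}}{-780467} = \frac{\left(344 + 3\right)^{2}}{-780467} = 347^{2} \left(- \frac{1}{780467}\right) = 120409 \left(- \frac{1}{780467}\right) = - \frac{120409}{780467}$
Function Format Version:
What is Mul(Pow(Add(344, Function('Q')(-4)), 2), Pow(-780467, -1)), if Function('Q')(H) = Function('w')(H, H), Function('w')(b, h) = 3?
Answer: Rational(-120409, 780467) ≈ -0.15428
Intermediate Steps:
Function('Q')(H) = 3
Mul(Pow(Add(344, Function('Q')(-4)), 2), Pow(-780467, -1)) = Mul(Pow(Add(344, 3), 2), Pow(-780467, -1)) = Mul(Pow(347, 2), Rational(-1, 780467)) = Mul(120409, Rational(-1, 780467)) = Rational(-120409, 780467)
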